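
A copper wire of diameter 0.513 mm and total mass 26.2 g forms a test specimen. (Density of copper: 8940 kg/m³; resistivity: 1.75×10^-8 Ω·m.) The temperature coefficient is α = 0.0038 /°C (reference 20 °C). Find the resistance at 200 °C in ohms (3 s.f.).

A = π(d/2)² = π(2.5650e-04 m)² = 2.0669e-07 m²
L = m/(density·A) = 0.0262/(8940×2.0669e-07) = 14.18 m
R = ρL/A = (1.75×10^-8)(14.18)/(2.0669e-07) = 1.2 Ω
R(200 °C) = 1.2 × (1 + 0.0038×180) = 2.02 Ω

2.02 Ω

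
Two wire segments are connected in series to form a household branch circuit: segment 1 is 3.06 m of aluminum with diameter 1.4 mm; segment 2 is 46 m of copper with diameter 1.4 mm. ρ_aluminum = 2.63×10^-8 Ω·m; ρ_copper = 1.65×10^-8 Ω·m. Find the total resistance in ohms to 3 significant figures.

Segment 1: A = π(d/2)² = π(7.0000e-04 m)² = 1.539e-06 m²
R₁ = ρL/A = (2.63×10^-8)(3.06)/(1.539e-06) = 0.05228 Ω
R₂ = (1.65×10^-8)(46)/(1.539e-06) = 0.4931 Ω
R = R₁ + R₂ = 0.545 Ω

0.545 Ω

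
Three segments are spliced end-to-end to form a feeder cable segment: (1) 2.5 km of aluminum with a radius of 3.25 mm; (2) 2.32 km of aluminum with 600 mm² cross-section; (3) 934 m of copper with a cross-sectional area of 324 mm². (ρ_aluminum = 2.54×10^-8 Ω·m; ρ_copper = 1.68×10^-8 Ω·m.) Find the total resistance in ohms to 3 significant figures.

2.06 Ω

Seg 1: A = πr² = π(3.2500e-03 m)² = 3.318e-05 m²
R_1 = (2.54×10^-8)(2500)/(3.318e-05) = 1.914 Ω
Seg 2: A = 600 mm² = 6.000e-04 m²
R_2 = (2.54×10^-8)(2320)/(6.000e-04) = 0.09821 Ω
Seg 3: A = 324 mm² = 3.240e-04 m²
R_3 = (1.68×10^-8)(934)/(3.240e-04) = 0.04843 Ω
R_total = R_1 + R_2 + R_3 = 2.06 Ω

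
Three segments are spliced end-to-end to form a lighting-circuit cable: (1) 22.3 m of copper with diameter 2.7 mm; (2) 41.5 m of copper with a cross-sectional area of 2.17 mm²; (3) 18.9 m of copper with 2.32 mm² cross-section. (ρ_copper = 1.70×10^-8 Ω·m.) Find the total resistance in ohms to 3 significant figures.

Seg 1: A = π(d/2)² = π(1.3500e-03 m)² = 5.726e-06 m²
R_1 = (1.70×10^-8)(22.3)/(5.726e-06) = 0.06621 Ω
Seg 2: A = 2.17 mm² = 2.170e-06 m²
R_2 = (1.70×10^-8)(41.5)/(2.170e-06) = 0.3251 Ω
Seg 3: A = 2.32 mm² = 2.320e-06 m²
R_3 = (1.70×10^-8)(18.9)/(2.320e-06) = 0.1385 Ω
R_total = R_1 + R_2 + R_3 = 0.530 Ω

0.530 Ω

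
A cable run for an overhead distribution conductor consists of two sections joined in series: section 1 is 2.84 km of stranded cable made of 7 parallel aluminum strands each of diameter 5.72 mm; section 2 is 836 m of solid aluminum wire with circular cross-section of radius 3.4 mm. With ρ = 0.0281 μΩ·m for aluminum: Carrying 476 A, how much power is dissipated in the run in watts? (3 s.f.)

2.47×10^5 W

ρ = 0.0281 μΩ·m = 2.81×10^-8 Ω·m
Section 1: A_strand = π(2.8600e-03)² = 2.570e-05 m²; R₁ = ρL/(N·A_s) = (2.81×10^-8)(2840)/(7×2.570e-05) = 0.4437 Ω
Section 2: A = πr² = π(3.4000e-03 m)² = 3.632e-05 m²
R₂ = (2.81×10^-8)(836)/(3.632e-05) = 0.6469 Ω
R = R₁ + R₂ = 1.091 Ω
P = I²R = (476)² × 1.091 = 2.47×10^5 W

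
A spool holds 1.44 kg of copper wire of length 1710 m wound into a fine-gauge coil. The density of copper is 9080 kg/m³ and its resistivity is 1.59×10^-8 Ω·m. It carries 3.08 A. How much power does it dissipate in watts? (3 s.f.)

A = m/(density·L) = 1.44/(9080×1710) = 9.2743e-08 m²
R = ρL/A = (1.59×10^-8)(1710)/(9.2743e-08) = 293.2 Ω
P = I²R = (3.08)² × 293.2 = 2780 W

2780 W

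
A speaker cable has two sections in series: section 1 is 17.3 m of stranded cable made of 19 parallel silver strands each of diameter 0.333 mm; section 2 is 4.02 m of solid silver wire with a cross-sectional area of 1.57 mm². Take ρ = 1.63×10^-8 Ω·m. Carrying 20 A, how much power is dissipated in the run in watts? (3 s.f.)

84.9 W

Section 1: A_strand = π(1.6650e-04)² = 8.709e-08 m²; R₁ = ρL/(N·A_s) = (1.63×10^-8)(17.3)/(19×8.709e-08) = 0.1704 Ω
Section 2: A = 1.57 mm² = 1.570e-06 m²
R₂ = (1.63×10^-8)(4.02)/(1.570e-06) = 0.04174 Ω
R = R₁ + R₂ = 0.2121 Ω
P = I²R = (20)² × 0.2121 = 84.9 W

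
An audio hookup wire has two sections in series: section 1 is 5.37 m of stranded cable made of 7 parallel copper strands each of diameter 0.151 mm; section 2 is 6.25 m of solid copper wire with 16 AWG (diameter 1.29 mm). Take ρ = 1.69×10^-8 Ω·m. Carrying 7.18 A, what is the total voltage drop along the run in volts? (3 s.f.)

Section 1: A_strand = π(7.5500e-05)² = 1.791e-08 m²; R₁ = ρL/(N·A_s) = (1.69×10^-8)(5.37)/(7×1.791e-08) = 0.724 Ω
Section 2: A = π(1.29/2 mm)² = π(6.4500e-04 m)² = 1.307e-06 m²
R₂ = (1.69×10^-8)(6.25)/(1.307e-06) = 0.08082 Ω
R = R₁ + R₂ = 0.8048 Ω
V = IR = 7.18 × 0.8048 = 5.78 V

5.78 V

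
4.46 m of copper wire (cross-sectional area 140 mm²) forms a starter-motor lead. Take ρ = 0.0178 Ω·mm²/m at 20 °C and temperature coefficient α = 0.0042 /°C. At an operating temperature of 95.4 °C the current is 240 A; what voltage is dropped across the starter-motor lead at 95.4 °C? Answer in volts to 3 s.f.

ρ = 0.0178 Ω·mm²/m = 1.78×10^-8 Ω·m
A = 140 mm² = 1.400e-04 m²
R₍20₎ = ρL/A = (1.78×10^-8)(4.46)/(1.400e-04) = 5.671×10^-4 Ω
R₍95.4₎ = R₍20₎(1 + αΔT) = 5.671×10^-4 × (1 + 0.0042×75.4) = 7.466×10^-4 Ω
V = IR = 240 × 7.466×10^-4 = 0.179 V

0.179 V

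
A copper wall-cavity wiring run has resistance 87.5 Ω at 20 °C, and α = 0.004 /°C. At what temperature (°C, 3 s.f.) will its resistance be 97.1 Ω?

47.4 °C

R = R₀(1 + α(T − T₀)) ⇒ T = T₀ + (R/R₀ − 1)/α
T = 20 + (97.1/87.5 − 1)/0.004 = 20 + (0.1097)/0.004 = 47.4 °C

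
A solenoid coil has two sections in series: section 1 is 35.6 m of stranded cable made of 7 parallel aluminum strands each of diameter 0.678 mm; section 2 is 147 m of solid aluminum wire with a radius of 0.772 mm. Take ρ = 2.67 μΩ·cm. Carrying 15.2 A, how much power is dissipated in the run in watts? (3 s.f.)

ρ = 2.67 μΩ·cm = 2.67×10^-8 Ω·m
Section 1: A_strand = π(3.3900e-04)² = 3.610e-07 m²; R₁ = ρL/(N·A_s) = (2.67×10^-8)(35.6)/(7×3.610e-07) = 0.3761 Ω
Section 2: A = πr² = π(7.7200e-04 m)² = 1.872e-06 m²
R₂ = (2.67×10^-8)(147)/(1.872e-06) = 2.096 Ω
R = R₁ + R₂ = 2.472 Ω
P = I²R = (15.2)² × 2.472 = 571 W

571 W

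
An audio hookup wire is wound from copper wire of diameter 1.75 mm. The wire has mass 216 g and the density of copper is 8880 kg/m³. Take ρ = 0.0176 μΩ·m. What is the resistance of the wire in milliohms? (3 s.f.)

74.0 mΩ

ρ = 0.0176 μΩ·m = 1.76×10^-8 Ω·m
A = π(d/2)² = π(8.7500e-04 m)² = 2.4053e-06 m²
L = m/(density·A) = 0.216/(8880×2.4053e-06) = 10.11 m
R = ρL/A = (1.76×10^-8)(10.11)/(2.4053e-06) = 74.0 mΩ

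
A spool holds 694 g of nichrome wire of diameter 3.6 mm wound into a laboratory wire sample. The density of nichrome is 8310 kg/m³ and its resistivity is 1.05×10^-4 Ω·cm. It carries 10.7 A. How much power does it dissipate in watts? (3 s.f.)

ρ = 1.05×10^-4 Ω·cm = 1.05×10^-6 Ω·m
A = π(d/2)² = π(1.8000e-03 m)² = 1.0179e-05 m²
L = m/(density·A) = 0.694/(8310×1.0179e-05) = 8.205 m
R = ρL/A = (1.05×10^-6)(8.205)/(1.0179e-05) = 0.8464 Ω
P = I²R = (10.7)² × 0.8464 = 96.9 W

96.9 W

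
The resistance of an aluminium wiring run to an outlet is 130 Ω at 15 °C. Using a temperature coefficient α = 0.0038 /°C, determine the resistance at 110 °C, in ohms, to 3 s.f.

177 Ω

ΔT = 110 − 15 = 95 °C
R = R₀(1 + αΔT) = 130 × (1 + 0.0038×95) = 130 × 1.361 = 177 Ω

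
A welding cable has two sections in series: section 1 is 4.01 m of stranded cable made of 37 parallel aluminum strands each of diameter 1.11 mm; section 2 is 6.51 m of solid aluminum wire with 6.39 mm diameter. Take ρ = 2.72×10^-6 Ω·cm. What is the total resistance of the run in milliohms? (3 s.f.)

ρ = 2.72×10^-6 Ω·cm = 2.72×10^-8 Ω·m
Section 1: A_strand = π(5.5500e-04)² = 9.677e-07 m²; R₁ = ρL/(N·A_s) = (2.72×10^-8)(4.01)/(37×9.677e-07) = 0.003046 Ω
Section 2: A = π(d/2)² = π(3.1950e-03 m)² = 3.207e-05 m²
R₂ = (2.72×10^-8)(6.51)/(3.207e-05) = 0.005522 Ω
R = R₁ + R₂ = 8.57 mΩ

8.57 mΩ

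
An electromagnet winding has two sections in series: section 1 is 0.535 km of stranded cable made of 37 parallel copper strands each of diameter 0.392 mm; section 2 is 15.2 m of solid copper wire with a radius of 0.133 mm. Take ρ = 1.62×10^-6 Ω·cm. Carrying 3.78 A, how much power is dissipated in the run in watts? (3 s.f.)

ρ = 1.62×10^-6 Ω·cm = 1.62×10^-8 Ω·m
Section 1: A_strand = π(1.9600e-04)² = 1.207e-07 m²; R₁ = ρL/(N·A_s) = (1.62×10^-8)(535)/(37×1.207e-07) = 1.941 Ω
Section 2: A = πr² = π(1.3300e-04 m)² = 5.557e-08 m²
R₂ = (1.62×10^-8)(15.2)/(5.557e-08) = 4.431 Ω
R = R₁ + R₂ = 6.372 Ω
P = I²R = (3.78)² × 6.372 = 91.0 W

91.0 W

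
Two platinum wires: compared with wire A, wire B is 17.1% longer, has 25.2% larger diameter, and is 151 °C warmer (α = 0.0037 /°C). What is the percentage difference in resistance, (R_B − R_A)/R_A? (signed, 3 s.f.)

16.4%

R ∝ ρL/d² with ρ ∝ (1+αΔT), so R_B/R_A = (1 + 17.1/100) × (1 + 25.2/100)⁻² × (1 + 0.0037×151)
= 1.171 × 0.638 × 1.559 = 1.164
(R_B − R_A)/R_A = 1.164 − 1 = 16.4%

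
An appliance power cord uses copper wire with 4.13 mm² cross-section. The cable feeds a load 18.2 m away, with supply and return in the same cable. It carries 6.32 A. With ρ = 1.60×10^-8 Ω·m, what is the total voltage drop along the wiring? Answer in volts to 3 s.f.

0.891 V

A = 4.13 mm² = 4.130e-06 m²
Total conductor length (both ways) L = 2 × 18.2 = 36.4 m
R = ρL/A = (1.60×10^-8)(36.4)/(4.130e-06) = 0.141 Ω
V = IR = 6.32 × 0.141 = 0.891 V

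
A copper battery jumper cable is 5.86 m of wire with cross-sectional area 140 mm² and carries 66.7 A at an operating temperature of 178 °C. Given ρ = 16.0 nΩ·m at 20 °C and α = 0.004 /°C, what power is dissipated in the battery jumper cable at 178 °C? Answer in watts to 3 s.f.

ρ = 16.0 nΩ·m = 1.60×10^-8 Ω·m
A = 140 mm² = 1.400e-04 m²
R₍20₎ = ρL/A = (1.60×10^-8)(5.86)/(1.400e-04) = 6.697×10^-4 Ω
R₍178₎ = R₍20₎(1 + αΔT) = 6.697×10^-4 × (1 + 0.004×158) = 0.001093 Ω
P = I²R = (66.7)² × 0.001093 = 4.86 W

4.86 W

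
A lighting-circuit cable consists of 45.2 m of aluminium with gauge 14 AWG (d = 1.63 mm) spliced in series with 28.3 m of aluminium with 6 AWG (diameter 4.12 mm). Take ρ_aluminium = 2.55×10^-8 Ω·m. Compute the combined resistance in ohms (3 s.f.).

0.606 Ω

Segment 1: A = π(1.63/2 mm)² = π(8.1500e-04 m)² = 2.087e-06 m²
R₁ = ρL/A = (2.55×10^-8)(45.2)/(2.087e-06) = 0.5523 Ω
Segment 2: A = π(4.12/2 mm)² = π(2.0600e-03 m)² = 1.333e-05 m²
R₂ = (2.55×10^-8)(28.3)/(1.333e-05) = 0.05413 Ω
R = R₁ + R₂ = 0.606 Ω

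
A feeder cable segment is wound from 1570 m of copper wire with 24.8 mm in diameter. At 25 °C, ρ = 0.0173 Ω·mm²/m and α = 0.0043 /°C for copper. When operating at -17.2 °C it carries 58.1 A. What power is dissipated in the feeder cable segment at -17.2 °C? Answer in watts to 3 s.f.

ρ = 0.0173 Ω·mm²/m = 1.73×10^-8 Ω·m
A = π(d/2)² = π(1.2400e-02 m)² = 4.831e-04 m²
R₍25₎ = ρL/A = (1.73×10^-8)(1570)/(4.831e-04) = 0.05623 Ω
R₍-17.2₎ = R₍25₎(1 + αΔT) = 0.05623 × (1 + 0.0043×-42.2) = 0.04602 Ω
P = I²R = (58.1)² × 0.04602 = 155 W

155 W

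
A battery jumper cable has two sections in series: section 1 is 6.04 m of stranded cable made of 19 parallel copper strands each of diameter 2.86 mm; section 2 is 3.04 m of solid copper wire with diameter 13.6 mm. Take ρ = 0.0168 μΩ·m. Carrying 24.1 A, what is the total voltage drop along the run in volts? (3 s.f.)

ρ = 0.0168 μΩ·m = 1.68×10^-8 Ω·m
Section 1: A_strand = π(1.4300e-03)² = 6.424e-06 m²; R₁ = ρL/(N·A_s) = (1.68×10^-8)(6.04)/(19×6.424e-06) = 8.313×10^-4 Ω
Section 2: A = π(d/2)² = π(6.8000e-03 m)² = 1.453e-04 m²
R₂ = (1.68×10^-8)(3.04)/(1.453e-04) = 3.516×10^-4 Ω
R = R₁ + R₂ = 0.001183 Ω
V = IR = 24.1 × 0.001183 = 0.0285 V

0.0285 V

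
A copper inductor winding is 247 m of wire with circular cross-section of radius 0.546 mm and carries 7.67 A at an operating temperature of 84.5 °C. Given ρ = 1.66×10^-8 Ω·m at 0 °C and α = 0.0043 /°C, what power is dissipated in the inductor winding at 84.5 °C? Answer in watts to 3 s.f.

351 W

A = πr² = π(5.4600e-04 m)² = 9.366e-07 m²
R₍0₎ = ρL/A = (1.66×10^-8)(247)/(9.366e-07) = 4.378 Ω
R₍84.5₎ = R₍0₎(1 + αΔT) = 4.378 × (1 + 0.0043×84.5) = 5.969 Ω
P = I²R = (7.67)² × 5.969 = 351 W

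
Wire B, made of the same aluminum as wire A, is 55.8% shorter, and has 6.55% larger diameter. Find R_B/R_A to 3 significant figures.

0.389

R ∝ L/d², so R_B/R_A = (1 − 55.8/100) × (1 + 6.55/100)⁻²
= 0.442 × 0.8808 = 0.389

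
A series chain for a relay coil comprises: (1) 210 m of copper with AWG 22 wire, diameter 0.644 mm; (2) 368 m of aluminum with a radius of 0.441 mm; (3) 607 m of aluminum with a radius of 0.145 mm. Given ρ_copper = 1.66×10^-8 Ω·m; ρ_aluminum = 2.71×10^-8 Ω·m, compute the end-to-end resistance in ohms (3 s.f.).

Seg 1: A = π(0.644/2 mm)² = π(3.2200e-04 m)² = 3.257e-07 m²
R_1 = (1.66×10^-8)(210)/(3.257e-07) = 10.7 Ω
Seg 2: A = πr² = π(4.4100e-04 m)² = 6.110e-07 m²
R_2 = (2.71×10^-8)(368)/(6.110e-07) = 16.32 Ω
Seg 3: A = πr² = π(1.4500e-04 m)² = 6.605e-08 m²
R_3 = (2.71×10^-8)(607)/(6.605e-08) = 249 Ω
R_total = R_1 + R_2 + R_3 = 276 Ω

276 Ω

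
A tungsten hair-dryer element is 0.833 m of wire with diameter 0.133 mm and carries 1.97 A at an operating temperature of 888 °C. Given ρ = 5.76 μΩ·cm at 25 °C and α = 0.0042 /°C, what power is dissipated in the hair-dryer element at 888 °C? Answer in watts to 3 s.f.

ρ = 5.76 μΩ·cm = 5.76×10^-8 Ω·m
A = π(d/2)² = π(6.6500e-05 m)² = 1.389e-08 m²
R₍25₎ = ρL/A = (5.76×10^-8)(0.833)/(1.389e-08) = 3.454 Ω
R₍888₎ = R₍25₎(1 + αΔT) = 3.454 × (1 + 0.0042×863) = 15.97 Ω
P = I²R = (1.97)² × 15.97 = 62.0 W

62.0 W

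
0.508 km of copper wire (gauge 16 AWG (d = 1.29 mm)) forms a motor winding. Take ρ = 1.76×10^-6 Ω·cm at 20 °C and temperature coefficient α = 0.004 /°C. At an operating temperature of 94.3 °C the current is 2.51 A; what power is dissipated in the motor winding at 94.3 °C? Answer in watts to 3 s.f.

ρ = 1.76×10^-6 Ω·cm = 1.76×10^-8 Ω·m
A = π(1.29/2 mm)² = π(6.4500e-04 m)² = 1.307e-06 m²
R₍20₎ = ρL/A = (1.76×10^-8)(508)/(1.307e-06) = 6.841 Ω
R₍94.3₎ = R₍20₎(1 + αΔT) = 6.841 × (1 + 0.004×74.3) = 8.874 Ω
P = I²R = (2.51)² × 8.874 = 55.9 W

55.9 W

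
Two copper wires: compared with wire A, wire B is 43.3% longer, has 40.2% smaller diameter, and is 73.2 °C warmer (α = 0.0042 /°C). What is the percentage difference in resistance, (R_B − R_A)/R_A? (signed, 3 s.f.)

R ∝ ρL/d² with ρ ∝ (1+αΔT), so R_B/R_A = (1 + 43.3/100) × (1 − 40.2/100)⁻² × (1 + 0.0042×73.2)
= 1.433 × 2.796 × 1.307 = 5.239
(R_B − R_A)/R_A = 5.239 − 1 = 424%

424%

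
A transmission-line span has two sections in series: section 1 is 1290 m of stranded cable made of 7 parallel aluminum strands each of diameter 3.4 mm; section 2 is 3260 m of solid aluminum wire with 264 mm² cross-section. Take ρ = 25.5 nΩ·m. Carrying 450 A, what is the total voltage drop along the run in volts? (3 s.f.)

375 V

ρ = 25.5 nΩ·m = 2.55×10^-8 Ω·m
Section 1: A_strand = π(1.7000e-03)² = 9.079e-06 m²; R₁ = ρL/(N·A_s) = (2.55×10^-8)(1290)/(7×9.079e-06) = 0.5176 Ω
Section 2: A = 264 mm² = 2.640e-04 m²
R₂ = (2.55×10^-8)(3260)/(2.640e-04) = 0.3149 Ω
R = R₁ + R₂ = 0.8325 Ω
V = IR = 450 × 0.8325 = 375 V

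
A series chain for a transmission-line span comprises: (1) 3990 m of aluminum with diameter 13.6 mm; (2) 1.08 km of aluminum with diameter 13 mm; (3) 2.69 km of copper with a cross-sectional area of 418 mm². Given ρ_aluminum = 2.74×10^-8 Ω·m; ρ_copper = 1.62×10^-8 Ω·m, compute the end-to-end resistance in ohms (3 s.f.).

1.08 Ω

Seg 1: A = π(d/2)² = π(6.8000e-03 m)² = 1.453e-04 m²
R_1 = (2.74×10^-8)(3990)/(1.453e-04) = 0.7526 Ω
Seg 2: A = π(d/2)² = π(6.5000e-03 m)² = 1.327e-04 m²
R_2 = (2.74×10^-8)(1080)/(1.327e-04) = 0.2229 Ω
Seg 3: A = 418 mm² = 4.180e-04 m²
R_3 = (1.62×10^-8)(2690)/(4.180e-04) = 0.1043 Ω
R_total = R_1 + R_2 + R_3 = 1.08 Ω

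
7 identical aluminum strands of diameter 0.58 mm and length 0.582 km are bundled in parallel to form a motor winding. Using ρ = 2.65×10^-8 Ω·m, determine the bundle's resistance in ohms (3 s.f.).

A_strand = π(2.9000e-04 m)² = 2.642e-07 m²
R_strand = ρL/A = (2.65×10^-8)(582)/(2.642e-07) = 58.37 Ω
R_total = R_strand/N = 58.37/7 = 8.34 Ω

8.34 Ω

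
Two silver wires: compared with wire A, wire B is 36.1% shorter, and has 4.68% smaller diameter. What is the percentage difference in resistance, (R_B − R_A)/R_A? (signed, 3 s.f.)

R ∝ L/d², so R_B/R_A = (1 − 36.1/100) × (1 − 4.68/100)⁻²
= 0.639 × 1.101 = 0.7033
(R_B − R_A)/R_A = 0.7033 − 1 = -29.7%

-29.7%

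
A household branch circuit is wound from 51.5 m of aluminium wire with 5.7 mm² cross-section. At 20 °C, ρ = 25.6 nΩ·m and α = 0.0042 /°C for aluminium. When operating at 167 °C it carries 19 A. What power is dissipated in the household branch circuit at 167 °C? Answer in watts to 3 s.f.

ρ = 25.6 nΩ·m = 2.56×10^-8 Ω·m
A = 5.7 mm² = 5.700e-06 m²
R₍20₎ = ρL/A = (2.56×10^-8)(51.5)/(5.700e-06) = 0.2313 Ω
R₍167₎ = R₍20₎(1 + αΔT) = 0.2313 × (1 + 0.0042×147) = 0.3741 Ω
P = I²R = (19)² × 0.3741 = 135 W

135 W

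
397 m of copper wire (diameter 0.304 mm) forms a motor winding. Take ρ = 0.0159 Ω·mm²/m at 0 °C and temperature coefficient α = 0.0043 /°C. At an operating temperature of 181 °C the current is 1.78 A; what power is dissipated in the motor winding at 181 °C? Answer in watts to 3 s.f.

ρ = 0.0159 Ω·mm²/m = 1.59×10^-8 Ω·m
A = π(d/2)² = π(1.5200e-04 m)² = 7.258e-08 m²
R₍0₎ = ρL/A = (1.59×10^-8)(397)/(7.258e-08) = 86.97 Ω
R₍181₎ = R₍0₎(1 + αΔT) = 86.97 × (1 + 0.0043×181) = 154.7 Ω
P = I²R = (1.78)² × 154.7 = 490 W

490 W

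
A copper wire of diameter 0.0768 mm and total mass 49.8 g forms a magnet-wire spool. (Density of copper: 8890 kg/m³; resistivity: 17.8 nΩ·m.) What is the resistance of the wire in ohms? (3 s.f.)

ρ = 17.8 nΩ·m = 1.78×10^-8 Ω·m
A = π(d/2)² = π(3.8400e-05 m)² = 4.6325e-09 m²
L = m/(density·A) = 0.0498/(8890×4.6325e-09) = 1209 m
R = ρL/A = (1.78×10^-8)(1209)/(4.6325e-09) = 4650 Ω

4650 Ω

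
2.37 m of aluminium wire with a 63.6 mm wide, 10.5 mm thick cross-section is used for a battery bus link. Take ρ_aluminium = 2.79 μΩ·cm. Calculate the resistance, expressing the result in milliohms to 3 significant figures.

0.0990 mΩ

ρ = 2.79 μΩ·cm = 2.79×10^-8 Ω·m
A = 63.6 × 10.5 mm² = 668 mm² = 6.678e-04 m²
R = ρL/A = (2.79×10^-8)(2.37 m)/(6.678e-04 m²) = 0.0990 mΩ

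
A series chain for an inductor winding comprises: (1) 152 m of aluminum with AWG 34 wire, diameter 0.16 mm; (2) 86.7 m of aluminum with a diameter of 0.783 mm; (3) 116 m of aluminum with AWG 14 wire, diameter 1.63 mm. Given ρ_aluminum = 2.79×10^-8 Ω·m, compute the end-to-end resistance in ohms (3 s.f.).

Seg 1: A = π(0.16/2 mm)² = π(8.0000e-05 m)² = 2.011e-08 m²
R_1 = (2.79×10^-8)(152)/(2.011e-08) = 210.9 Ω
Seg 2: A = π(d/2)² = π(3.9150e-04 m)² = 4.815e-07 m²
R_2 = (2.79×10^-8)(86.7)/(4.815e-07) = 5.024 Ω
Seg 3: A = π(1.63/2 mm)² = π(8.1500e-04 m)² = 2.087e-06 m²
R_3 = (2.79×10^-8)(116)/(2.087e-06) = 1.551 Ω
R_total = R_1 + R_2 + R_3 = 217 Ω

217 Ω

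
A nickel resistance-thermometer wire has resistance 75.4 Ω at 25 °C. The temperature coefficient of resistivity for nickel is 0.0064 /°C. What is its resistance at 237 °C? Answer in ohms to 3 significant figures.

ΔT = 237 − 25 = 212 °C
R = R₀(1 + αΔT) = 75.4 × (1 + 0.0064×212) = 75.4 × 2.357 = 178 Ω

178 Ω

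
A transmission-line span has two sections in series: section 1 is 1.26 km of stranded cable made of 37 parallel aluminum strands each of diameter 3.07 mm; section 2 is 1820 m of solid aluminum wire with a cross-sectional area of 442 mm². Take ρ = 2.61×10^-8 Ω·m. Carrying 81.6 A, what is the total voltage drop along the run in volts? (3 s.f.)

18.6 V

Section 1: A_strand = π(1.5350e-03)² = 7.402e-06 m²; R₁ = ρL/(N·A_s) = (2.61×10^-8)(1260)/(37×7.402e-06) = 0.1201 Ω
Section 2: A = 442 mm² = 4.420e-04 m²
R₂ = (2.61×10^-8)(1820)/(4.420e-04) = 0.1075 Ω
R = R₁ + R₂ = 0.2275 Ω
V = IR = 81.6 × 0.2275 = 18.6 V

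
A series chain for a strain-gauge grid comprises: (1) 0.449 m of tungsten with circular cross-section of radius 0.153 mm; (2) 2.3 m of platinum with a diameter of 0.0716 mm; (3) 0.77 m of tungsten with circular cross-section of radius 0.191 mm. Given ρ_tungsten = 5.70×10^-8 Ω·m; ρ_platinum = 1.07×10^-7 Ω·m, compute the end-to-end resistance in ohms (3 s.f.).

61.9 Ω

Seg 1: A = πr² = π(1.5300e-04 m)² = 7.354e-08 m²
R_1 = (5.70×10^-8)(0.449)/(7.354e-08) = 0.348 Ω
Seg 2: A = π(d/2)² = π(3.5800e-05 m)² = 4.026e-09 m²
R_2 = (1.07×10^-7)(2.3)/(4.026e-09) = 61.12 Ω
Seg 3: A = πr² = π(1.9100e-04 m)² = 1.146e-07 m²
R_3 = (5.70×10^-8)(0.77)/(1.146e-07) = 0.383 Ω
R_total = R_1 + R_2 + R_3 = 61.9 Ω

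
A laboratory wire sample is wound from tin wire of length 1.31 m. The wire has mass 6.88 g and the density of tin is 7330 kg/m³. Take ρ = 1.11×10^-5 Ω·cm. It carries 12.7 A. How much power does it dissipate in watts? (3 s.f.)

ρ = 1.11×10^-5 Ω·cm = 1.11×10^-7 Ω·m
A = m/(density·L) = 0.00688/(7330×1.31) = 7.1650e-07 m²
R = ρL/A = (1.11×10^-7)(1.31)/(7.1650e-07) = 0.2029 Ω
P = I²R = (12.7)² × 0.2029 = 32.7 W

32.7 W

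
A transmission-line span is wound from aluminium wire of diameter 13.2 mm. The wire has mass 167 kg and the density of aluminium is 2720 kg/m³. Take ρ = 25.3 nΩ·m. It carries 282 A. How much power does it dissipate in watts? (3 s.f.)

ρ = 25.3 nΩ·m = 2.53×10^-8 Ω·m
A = π(d/2)² = π(6.6000e-03 m)² = 1.3685e-04 m²
L = m/(density·A) = 167/(2720×1.3685e-04) = 448.7 m
R = ρL/A = (2.53×10^-8)(448.7)/(1.3685e-04) = 0.08295 Ω
P = I²R = (282)² × 0.08295 = 6600 W

6600 W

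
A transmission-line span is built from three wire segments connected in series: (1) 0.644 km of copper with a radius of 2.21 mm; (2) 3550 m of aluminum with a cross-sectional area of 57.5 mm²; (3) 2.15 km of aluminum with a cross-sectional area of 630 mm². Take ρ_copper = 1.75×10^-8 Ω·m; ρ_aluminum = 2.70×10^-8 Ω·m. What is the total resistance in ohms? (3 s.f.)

Seg 1: A = πr² = π(2.2100e-03 m)² = 1.534e-05 m²
R_1 = (1.75×10^-8)(644)/(1.534e-05) = 0.7345 Ω
Seg 2: A = 57.5 mm² = 5.750e-05 m²
R_2 = (2.70×10^-8)(3550)/(5.750e-05) = 1.667 Ω
Seg 3: A = 630 mm² = 6.300e-04 m²
R_3 = (2.70×10^-8)(2150)/(6.300e-04) = 0.09214 Ω
R_total = R_1 + R_2 + R_3 = 2.49 Ω

2.49 Ω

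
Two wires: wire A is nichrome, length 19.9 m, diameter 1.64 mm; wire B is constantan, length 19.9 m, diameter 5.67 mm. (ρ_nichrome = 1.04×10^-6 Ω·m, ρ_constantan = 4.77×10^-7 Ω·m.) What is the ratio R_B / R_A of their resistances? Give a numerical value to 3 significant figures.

0.0384

R ∝ ρL/d², so R_B/R_A = (ρ_B/ρ_A) × (d_A/d_B)²
= (4.77×10^-7/1.04×10^-6) × (1.64/5.67)² = 0.0384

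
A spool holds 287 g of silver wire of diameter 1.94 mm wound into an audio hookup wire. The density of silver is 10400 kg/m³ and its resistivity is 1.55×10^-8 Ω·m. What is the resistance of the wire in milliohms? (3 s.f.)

A = π(d/2)² = π(9.7000e-04 m)² = 2.9559e-06 m²
L = m/(density·A) = 0.287/(10400×2.9559e-06) = 9.336 m
R = ρL/A = (1.55×10^-8)(9.336)/(2.9559e-06) = 49.0 mΩ

49.0 mΩ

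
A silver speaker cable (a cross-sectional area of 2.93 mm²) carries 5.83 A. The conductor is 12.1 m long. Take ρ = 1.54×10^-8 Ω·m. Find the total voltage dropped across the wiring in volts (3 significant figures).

A = 2.93 mm² = 2.930e-06 m²
R = ρL/A = (1.54×10^-8)(12.1)/(2.930e-06) = 0.0636 Ω
V = IR = 5.83 × 0.0636 = 0.371 V

0.371 V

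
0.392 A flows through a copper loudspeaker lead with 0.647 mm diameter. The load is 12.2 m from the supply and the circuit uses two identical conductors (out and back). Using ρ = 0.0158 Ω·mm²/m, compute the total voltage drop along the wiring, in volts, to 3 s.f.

0.460 V

ρ = 0.0158 Ω·mm²/m = 1.58×10^-8 Ω·m
A = π(d/2)² = π(3.2350e-04 m)² = 3.288e-07 m²
Total conductor length (both ways) L = 2 × 12.2 = 24.4 m
R = ρL/A = (1.58×10^-8)(24.4)/(3.288e-07) = 1.173 Ω
V = IR = 0.392 × 1.173 = 0.460 V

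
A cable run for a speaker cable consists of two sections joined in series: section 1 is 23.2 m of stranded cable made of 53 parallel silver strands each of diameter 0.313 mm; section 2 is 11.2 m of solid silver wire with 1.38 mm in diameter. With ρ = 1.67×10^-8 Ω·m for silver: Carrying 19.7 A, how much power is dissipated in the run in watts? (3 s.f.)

Section 1: A_strand = π(1.5650e-04)² = 7.694e-08 m²; R₁ = ρL/(N·A_s) = (1.67×10^-8)(23.2)/(53×7.694e-08) = 0.09501 Ω
Section 2: A = π(d/2)² = π(6.9000e-04 m)² = 1.496e-06 m²
R₂ = (1.67×10^-8)(11.2)/(1.496e-06) = 0.1251 Ω
R = R₁ + R₂ = 0.2201 Ω
P = I²R = (19.7)² × 0.2201 = 85.4 W

85.4 W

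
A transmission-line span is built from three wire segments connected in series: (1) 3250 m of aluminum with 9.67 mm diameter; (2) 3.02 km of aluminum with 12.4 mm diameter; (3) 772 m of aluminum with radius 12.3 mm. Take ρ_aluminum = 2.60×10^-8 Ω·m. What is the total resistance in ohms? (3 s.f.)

Seg 1: A = π(d/2)² = π(4.8350e-03 m)² = 7.344e-05 m²
R_1 = (2.60×10^-8)(3250)/(7.344e-05) = 1.151 Ω
Seg 2: A = π(d/2)² = π(6.2000e-03 m)² = 1.208e-04 m²
R_2 = (2.60×10^-8)(3020)/(1.208e-04) = 0.6502 Ω
Seg 3: A = πr² = π(1.2300e-02 m)² = 4.753e-04 m²
R_3 = (2.60×10^-8)(772)/(4.753e-04) = 0.04223 Ω
R_total = R_1 + R_2 + R_3 = 1.84 Ω

1.84 Ω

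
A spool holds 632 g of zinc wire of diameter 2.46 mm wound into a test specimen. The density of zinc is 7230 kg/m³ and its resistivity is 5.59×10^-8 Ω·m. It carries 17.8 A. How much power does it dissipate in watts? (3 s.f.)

A = π(d/2)² = π(1.2300e-03 m)² = 4.7529e-06 m²
L = m/(density·A) = 0.632/(7230×4.7529e-06) = 18.39 m
R = ρL/A = (5.59×10^-8)(18.39)/(4.7529e-06) = 0.2163 Ω
P = I²R = (17.8)² × 0.2163 = 68.5 W

68.5 W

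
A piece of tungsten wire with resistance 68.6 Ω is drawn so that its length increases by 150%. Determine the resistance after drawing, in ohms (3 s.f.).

k = 1 + 150/100 = 2.5; volume constant ⇒ A' = A/k, so R' = k²R.
R' = 6.25 × 68.6 = 429 Ω

429 Ω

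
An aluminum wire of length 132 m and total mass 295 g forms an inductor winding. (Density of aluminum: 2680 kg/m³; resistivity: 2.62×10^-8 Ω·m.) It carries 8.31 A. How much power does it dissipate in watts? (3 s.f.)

A = m/(density·L) = 0.295/(2680×132) = 8.3390e-07 m²
R = ρL/A = (2.62×10^-8)(132)/(8.3390e-07) = 4.147 Ω
P = I²R = (8.31)² × 4.147 = 286 W

286 W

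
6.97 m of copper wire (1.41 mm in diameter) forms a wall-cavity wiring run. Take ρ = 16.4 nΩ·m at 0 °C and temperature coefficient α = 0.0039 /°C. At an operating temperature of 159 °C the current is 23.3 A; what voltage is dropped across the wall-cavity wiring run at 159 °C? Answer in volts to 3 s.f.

2.76 V

ρ = 16.4 nΩ·m = 1.64×10^-8 Ω·m
A = π(d/2)² = π(7.0500e-04 m)² = 1.561e-06 m²
R₍0₎ = ρL/A = (1.64×10^-8)(6.97)/(1.561e-06) = 0.07321 Ω
R₍159₎ = R₍0₎(1 + αΔT) = 0.07321 × (1 + 0.0039×159) = 0.1186 Ω
V = IR = 23.3 × 0.1186 = 2.76 V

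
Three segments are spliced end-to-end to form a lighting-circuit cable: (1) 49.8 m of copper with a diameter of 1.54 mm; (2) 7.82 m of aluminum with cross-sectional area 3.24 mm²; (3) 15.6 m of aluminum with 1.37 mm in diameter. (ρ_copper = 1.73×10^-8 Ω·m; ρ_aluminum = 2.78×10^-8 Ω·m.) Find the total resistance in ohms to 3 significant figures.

Seg 1: A = π(d/2)² = π(7.7000e-04 m)² = 1.863e-06 m²
R_1 = (1.73×10^-8)(49.8)/(1.863e-06) = 0.4625 Ω
Seg 2: A = 3.24 mm² = 3.240e-06 m²
R_2 = (2.78×10^-8)(7.82)/(3.240e-06) = 0.0671 Ω
Seg 3: A = π(d/2)² = π(6.8500e-04 m)² = 1.474e-06 m²
R_3 = (2.78×10^-8)(15.6)/(1.474e-06) = 0.2942 Ω
R_total = R_1 + R_2 + R_3 = 0.824 Ω

0.824 Ω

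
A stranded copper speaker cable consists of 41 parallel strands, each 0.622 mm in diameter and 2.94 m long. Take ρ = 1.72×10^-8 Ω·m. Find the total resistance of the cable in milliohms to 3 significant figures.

4.06 mΩ

A_strand = π(3.1100e-04 m)² = 3.039e-07 m²
R_strand = ρL/A = (1.72×10^-8)(2.94)/(3.039e-07) = 0.1664 Ω
R_total = R_strand/N = 0.1664/41 = 4.06 mΩ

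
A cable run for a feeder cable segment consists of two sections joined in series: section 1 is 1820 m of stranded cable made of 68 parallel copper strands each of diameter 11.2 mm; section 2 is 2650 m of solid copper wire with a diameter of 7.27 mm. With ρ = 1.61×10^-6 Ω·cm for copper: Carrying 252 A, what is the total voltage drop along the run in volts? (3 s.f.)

260 V

ρ = 1.61×10^-6 Ω·cm = 1.61×10^-8 Ω·m
Section 1: A_strand = π(5.6000e-03)² = 9.852e-05 m²; R₁ = ρL/(N·A_s) = (1.61×10^-8)(1820)/(68×9.852e-05) = 0.004374 Ω
Section 2: A = π(d/2)² = π(3.6350e-03 m)² = 4.151e-05 m²
R₂ = (1.61×10^-8)(2650)/(4.151e-05) = 1.028 Ω
R = R₁ + R₂ = 1.032 Ω
V = IR = 252 × 1.032 = 260 V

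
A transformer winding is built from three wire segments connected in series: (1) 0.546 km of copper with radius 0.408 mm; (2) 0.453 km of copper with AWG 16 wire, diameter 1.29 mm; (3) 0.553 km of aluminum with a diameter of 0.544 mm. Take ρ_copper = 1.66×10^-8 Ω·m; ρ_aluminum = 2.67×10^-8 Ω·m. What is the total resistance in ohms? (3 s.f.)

Seg 1: A = πr² = π(4.0800e-04 m)² = 5.230e-07 m²
R_1 = (1.66×10^-8)(546)/(5.230e-07) = 17.33 Ω
Seg 2: A = π(1.29/2 mm)² = π(6.4500e-04 m)² = 1.307e-06 m²
R_2 = (1.66×10^-8)(453)/(1.307e-06) = 5.754 Ω
Seg 3: A = π(d/2)² = π(2.7200e-04 m)² = 2.324e-07 m²
R_3 = (2.67×10^-8)(553)/(2.324e-07) = 63.53 Ω
R_total = R_1 + R_2 + R_3 = 86.6 Ω

86.6 Ω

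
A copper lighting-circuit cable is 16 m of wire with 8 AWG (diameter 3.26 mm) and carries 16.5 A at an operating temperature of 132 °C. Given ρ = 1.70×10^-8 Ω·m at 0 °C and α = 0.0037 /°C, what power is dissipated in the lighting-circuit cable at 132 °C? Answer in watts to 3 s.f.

13.2 W

A = π(3.26/2 mm)² = π(1.6300e-03 m)² = 8.347e-06 m²
R₍0₎ = ρL/A = (1.70×10^-8)(16)/(8.347e-06) = 0.03259 Ω
R₍132₎ = R₍0₎(1 + αΔT) = 0.03259 × (1 + 0.0037×132) = 0.0485 Ω
P = I²R = (16.5)² × 0.0485 = 13.2 W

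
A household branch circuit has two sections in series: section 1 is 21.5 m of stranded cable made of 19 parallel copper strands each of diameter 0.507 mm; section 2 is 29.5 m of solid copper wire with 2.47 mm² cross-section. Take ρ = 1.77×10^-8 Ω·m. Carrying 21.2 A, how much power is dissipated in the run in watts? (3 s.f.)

Section 1: A_strand = π(2.5350e-04)² = 2.019e-07 m²; R₁ = ρL/(N·A_s) = (1.77×10^-8)(21.5)/(19×2.019e-07) = 0.09921 Ω
Section 2: A = 2.47 mm² = 2.470e-06 m²
R₂ = (1.77×10^-8)(29.5)/(2.470e-06) = 0.2114 Ω
R = R₁ + R₂ = 0.3106 Ω
P = I²R = (21.2)² × 0.3106 = 140 W

140 W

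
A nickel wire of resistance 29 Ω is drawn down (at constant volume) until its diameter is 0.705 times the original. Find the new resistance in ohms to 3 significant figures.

Volume constant ⇒ L' = L/r² with r = 0.705. R' = ρL'/A' = ρ(L/r²)/(πr²d₀²/4) = R/r⁴.
R' = 4.048 × 29 = 117 Ω

117 Ω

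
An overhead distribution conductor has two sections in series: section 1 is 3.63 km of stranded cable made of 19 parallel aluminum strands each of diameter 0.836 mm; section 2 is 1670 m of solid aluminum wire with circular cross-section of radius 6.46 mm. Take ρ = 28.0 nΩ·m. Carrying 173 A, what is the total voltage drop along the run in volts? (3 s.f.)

ρ = 28.0 nΩ·m = 2.80×10^-8 Ω·m
Section 1: A_strand = π(4.1800e-04)² = 5.489e-07 m²; R₁ = ρL/(N·A_s) = (2.80×10^-8)(3630)/(19×5.489e-07) = 9.746 Ω
Section 2: A = πr² = π(6.4600e-03 m)² = 1.311e-04 m²
R₂ = (2.80×10^-8)(1670)/(1.311e-04) = 0.3567 Ω
R = R₁ + R₂ = 10.1 Ω
V = IR = 173 × 10.1 = 1750 V

1750 V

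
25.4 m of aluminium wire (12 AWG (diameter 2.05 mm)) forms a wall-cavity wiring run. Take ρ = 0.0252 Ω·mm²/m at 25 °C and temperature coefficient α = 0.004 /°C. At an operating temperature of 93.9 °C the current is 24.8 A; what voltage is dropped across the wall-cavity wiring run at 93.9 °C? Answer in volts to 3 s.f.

6.13 V

ρ = 0.0252 Ω·mm²/m = 2.52×10^-8 Ω·m
A = π(2.05/2 mm)² = π(1.0250e-03 m)² = 3.301e-06 m²
R₍25₎ = ρL/A = (2.52×10^-8)(25.4)/(3.301e-06) = 0.1939 Ω
R₍93.9₎ = R₍25₎(1 + αΔT) = 0.1939 × (1 + 0.004×68.9) = 0.2474 Ω
V = IR = 24.8 × 0.2474 = 6.13 V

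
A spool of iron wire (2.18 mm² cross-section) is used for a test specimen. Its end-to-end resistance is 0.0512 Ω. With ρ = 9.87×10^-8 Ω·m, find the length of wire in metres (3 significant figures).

A = 2.18 mm² = 2.180e-06 m²
L = RA/ρ = (0.0512)(2.180e-06)/(9.87×10^-8) = 1.13 m

1.13 m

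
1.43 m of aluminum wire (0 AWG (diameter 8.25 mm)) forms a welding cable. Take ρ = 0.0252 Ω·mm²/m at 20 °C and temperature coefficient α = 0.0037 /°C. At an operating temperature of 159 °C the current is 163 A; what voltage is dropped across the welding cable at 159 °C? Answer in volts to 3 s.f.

0.166 V

ρ = 0.0252 Ω·mm²/m = 2.52×10^-8 Ω·m
A = π(8.25/2 mm)² = π(4.1250e-03 m)² = 5.346e-05 m²
R₍20₎ = ρL/A = (2.52×10^-8)(1.43)/(5.346e-05) = 6.741×10^-4 Ω
R₍159₎ = R₍20₎(1 + αΔT) = 6.741×10^-4 × (1 + 0.0037×139) = 0.001021 Ω
V = IR = 163 × 0.001021 = 0.166 V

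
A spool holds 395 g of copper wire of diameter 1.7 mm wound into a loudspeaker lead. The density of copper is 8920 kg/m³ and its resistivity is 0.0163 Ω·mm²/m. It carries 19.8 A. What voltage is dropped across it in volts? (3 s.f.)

2.77 V

ρ = 0.0163 Ω·mm²/m = 1.63×10^-8 Ω·m
A = π(d/2)² = π(8.5000e-04 m)² = 2.2698e-06 m²
L = m/(density·A) = 0.395/(8920×2.2698e-06) = 19.51 m
R = ρL/A = (1.63×10^-8)(19.51)/(2.2698e-06) = 0.1401 Ω
V = IR = 19.8 × 0.1401 = 2.77 V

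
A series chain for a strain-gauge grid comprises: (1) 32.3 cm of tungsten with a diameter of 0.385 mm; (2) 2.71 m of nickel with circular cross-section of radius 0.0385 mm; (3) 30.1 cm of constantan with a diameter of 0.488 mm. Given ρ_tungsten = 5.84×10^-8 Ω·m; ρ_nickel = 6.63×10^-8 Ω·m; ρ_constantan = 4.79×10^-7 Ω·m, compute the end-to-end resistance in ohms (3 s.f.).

Seg 1: A = π(d/2)² = π(1.9250e-04 m)² = 1.164e-07 m²
R_1 = (5.84×10^-8)(0.323)/(1.164e-07) = 0.162 Ω
Seg 2: A = πr² = π(3.8500e-05 m)² = 4.657e-09 m²
R_2 = (6.63×10^-8)(2.71)/(4.657e-09) = 38.58 Ω
Seg 3: A = π(d/2)² = π(2.4400e-04 m)² = 1.870e-07 m²
R_3 = (4.79×10^-7)(0.301)/(1.870e-07) = 0.7709 Ω
R_total = R_1 + R_2 + R_3 = 39.5 Ω

39.5 Ω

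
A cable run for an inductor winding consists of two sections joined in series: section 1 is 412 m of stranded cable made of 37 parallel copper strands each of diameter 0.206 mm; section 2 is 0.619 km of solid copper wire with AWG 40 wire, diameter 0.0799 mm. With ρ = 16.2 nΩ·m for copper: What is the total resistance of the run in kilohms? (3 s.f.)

ρ = 16.2 nΩ·m = 1.62×10^-8 Ω·m
Section 1: A_strand = π(1.0300e-04)² = 3.333e-08 m²; R₁ = ρL/(N·A_s) = (1.62×10^-8)(412)/(37×3.333e-08) = 5.412 Ω
Section 2: A = π(0.0799/2 mm)² = π(3.9950e-05 m)² = 5.014e-09 m²
R₂ = (1.62×10^-8)(619)/(5.014e-09) = 2000 Ω
R = R₁ + R₂ = 2.01 kΩ

2.01 kΩ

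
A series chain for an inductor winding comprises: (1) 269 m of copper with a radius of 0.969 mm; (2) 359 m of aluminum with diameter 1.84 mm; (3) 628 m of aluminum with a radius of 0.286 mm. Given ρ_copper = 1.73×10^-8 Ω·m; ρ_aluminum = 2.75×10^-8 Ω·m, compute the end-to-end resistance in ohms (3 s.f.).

72.5 Ω

Seg 1: A = πr² = π(9.6900e-04 m)² = 2.950e-06 m²
R_1 = (1.73×10^-8)(269)/(2.950e-06) = 1.578 Ω
Seg 2: A = π(d/2)² = π(9.2000e-04 m)² = 2.659e-06 m²
R_2 = (2.75×10^-8)(359)/(2.659e-06) = 3.713 Ω
Seg 3: A = πr² = π(2.8600e-04 m)² = 2.570e-07 m²
R_3 = (2.75×10^-8)(628)/(2.570e-07) = 67.21 Ω
R_total = R_1 + R_2 + R_3 = 72.5 Ω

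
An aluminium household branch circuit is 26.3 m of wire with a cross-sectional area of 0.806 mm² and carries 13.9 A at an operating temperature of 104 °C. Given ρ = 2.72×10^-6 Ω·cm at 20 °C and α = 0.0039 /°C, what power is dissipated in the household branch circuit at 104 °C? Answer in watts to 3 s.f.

228 W

ρ = 2.72×10^-6 Ω·cm = 2.72×10^-8 Ω·m
A = 0.806 mm² = 8.060e-07 m²
R₍20₎ = ρL/A = (2.72×10^-8)(26.3)/(8.060e-07) = 0.8875 Ω
R₍104₎ = R₍20₎(1 + αΔT) = 0.8875 × (1 + 0.0039×84) = 1.178 Ω
P = I²R = (13.9)² × 1.178 = 228 W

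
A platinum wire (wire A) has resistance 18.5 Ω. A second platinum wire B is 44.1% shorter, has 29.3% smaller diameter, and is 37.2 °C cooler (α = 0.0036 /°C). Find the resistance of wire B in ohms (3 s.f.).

R ∝ ρL/d² with ρ ∝ (1+αΔT), so R_B/R_A = (1 − 44.1/100) × (1 − 29.3/100)⁻² × (1 − 0.0036×37.2)
= 0.559 × 2.001 × 0.8661 = 0.9686
R_B = 0.9686 × 18.5 = 17.9 Ω

17.9 Ω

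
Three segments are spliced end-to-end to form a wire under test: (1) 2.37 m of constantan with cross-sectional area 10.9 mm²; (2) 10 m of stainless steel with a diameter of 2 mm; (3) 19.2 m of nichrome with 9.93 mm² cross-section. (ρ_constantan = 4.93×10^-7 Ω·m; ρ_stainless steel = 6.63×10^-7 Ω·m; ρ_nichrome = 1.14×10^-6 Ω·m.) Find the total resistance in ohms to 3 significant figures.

Seg 1: A = 10.9 mm² = 1.090e-05 m²
R_1 = (4.93×10^-7)(2.37)/(1.090e-05) = 0.1072 Ω
Seg 2: A = π(d/2)² = π(1.0000e-03 m)² = 3.142e-06 m²
R_2 = (6.63×10^-7)(10)/(3.142e-06) = 2.11 Ω
Seg 3: A = 9.93 mm² = 9.930e-06 m²
R_3 = (1.14×10^-6)(19.2)/(9.930e-06) = 2.204 Ω
R_total = R_1 + R_2 + R_3 = 4.42 Ω

4.42 Ω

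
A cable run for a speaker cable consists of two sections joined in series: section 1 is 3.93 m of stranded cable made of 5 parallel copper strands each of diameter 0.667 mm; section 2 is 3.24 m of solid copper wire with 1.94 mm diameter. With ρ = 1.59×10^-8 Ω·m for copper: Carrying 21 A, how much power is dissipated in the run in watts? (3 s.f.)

23.5 W

Section 1: A_strand = π(3.3350e-04)² = 3.494e-07 m²; R₁ = ρL/(N·A_s) = (1.59×10^-8)(3.93)/(5×3.494e-07) = 0.03577 Ω
Section 2: A = π(d/2)² = π(9.7000e-04 m)² = 2.956e-06 m²
R₂ = (1.59×10^-8)(3.24)/(2.956e-06) = 0.01743 Ω
R = R₁ + R₂ = 0.05319 Ω
P = I²R = (21)² × 0.05319 = 23.5 W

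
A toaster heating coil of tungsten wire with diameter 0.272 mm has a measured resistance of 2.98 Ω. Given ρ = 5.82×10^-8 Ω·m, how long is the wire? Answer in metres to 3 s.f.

A = π(d/2)² = π(1.3600e-04 m)² = 5.811e-08 m²
L = RA/ρ = (2.98)(5.811e-08)/(5.82×10^-8) = 2.98 m

2.98 m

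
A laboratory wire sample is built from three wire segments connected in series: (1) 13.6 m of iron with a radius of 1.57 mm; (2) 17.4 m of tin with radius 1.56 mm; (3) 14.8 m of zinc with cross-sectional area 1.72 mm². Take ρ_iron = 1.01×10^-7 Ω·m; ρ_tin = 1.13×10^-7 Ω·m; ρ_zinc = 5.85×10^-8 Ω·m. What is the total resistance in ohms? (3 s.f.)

0.938 Ω

Seg 1: A = πr² = π(1.5700e-03 m)² = 7.744e-06 m²
R_1 = (1.01×10^-7)(13.6)/(7.744e-06) = 0.1774 Ω
Seg 2: A = πr² = π(1.5600e-03 m)² = 7.645e-06 m²
R_2 = (1.13×10^-7)(17.4)/(7.645e-06) = 0.2572 Ω
Seg 3: A = 1.72 mm² = 1.720e-06 m²
R_3 = (5.85×10^-8)(14.8)/(1.720e-06) = 0.5034 Ω
R_total = R_1 + R_2 + R_3 = 0.938 Ω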